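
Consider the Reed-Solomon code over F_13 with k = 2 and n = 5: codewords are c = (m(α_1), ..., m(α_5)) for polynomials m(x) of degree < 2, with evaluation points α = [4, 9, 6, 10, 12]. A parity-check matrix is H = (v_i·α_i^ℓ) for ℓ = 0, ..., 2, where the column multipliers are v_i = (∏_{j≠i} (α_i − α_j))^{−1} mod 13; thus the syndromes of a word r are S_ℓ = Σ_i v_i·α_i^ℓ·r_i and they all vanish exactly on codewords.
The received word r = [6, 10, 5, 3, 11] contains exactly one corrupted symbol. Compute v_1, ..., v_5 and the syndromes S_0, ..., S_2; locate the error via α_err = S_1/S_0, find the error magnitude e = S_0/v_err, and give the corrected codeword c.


S = (11, 2, 11), error at position 5, error magnitude e = 9, c = [6, 10, 5, 3, 2].

Step 1: column multipliers v_i = (∏_{j≠i}(α_i − α_j))^{−1} mod 13.
  i = 1 (α = 4): (4−9)(4−6)(4−10)(4−12) = (−5)·(−2)·(−6)·(−8) = 480 ≡ 12, so v_1 = 12^{−1} = 12 (mod 13).
  i = 2 (α = 9): (9−4)(9−6)(9−10)(9−12) = 5·3·(−1)·(−3) = 45 ≡ 6, so v_2 = 6^{−1} = 11 (mod 13).
  i = 3 (α = 6): (6−4)(6−9)(6−10)(6−12) = 2·(−3)·(−4)·(−6) = −144 ≡ 12, so v_3 = 12^{−1} = 12 (mod 13).
  i = 4 (α = 10): (10−4)(10−9)(10−6)(10−12) = 6·1·4·(−2) = −48 ≡ 4, so v_4 = 4^{−1} = 10 (mod 13).
  i = 5 (α = 12): (12−4)(12−9)(12−6)(12−10) = 8·3·6·2 = 288 ≡ 2, so v_5 = 2^{−1} = 7 (mod 13).
  v = [12, 11, 12, 10, 7].
Step 2: syndromes of r = [6, 10, 5, 3, 11] (all sums mod 13).
  S_0 = Σ v_i r_i = 12·6 + 11·10 + 12·5 + 10·3 + 7·11 = 349 ≡ 11.
  S_1 = Σ v_i α_i r_i = 12·4·6 + 11·9·10 + 12·6·5 + 10·10·3 + 7·12·11 = 2862 ≡ 2.
  α_i^2 mod 13 = [3, 3, 10, 9, 1].
  S_2 = Σ v_i α_i^2 r_i = 12·3·6 + 11·3·10 + 12·10·5 + 10·9·3 + 7·1·11 = 1493 ≡ 11.
  S = (11, 2, 11) ≠ 0, so r is not a codeword (an error is present).
Step 3: locate the error. For a single error e at position i, S_ℓ = v_i·e·α_i^ℓ, so α_err = S_1/S_0.
  S_0^{−1} = 11^{−1} = 6 (mod 13), so α_err = 2·6 = 12 ≡ 12 = α_5. Error position i = 5.
  Consistency check: S_2/S_1 = 11·7 = 77 ≡ 12 = α_err ✓ (single-error assumption holds).
Step 4: error magnitude e = S_0/v_5 = S_0·∏_{j≠5}(α_5 − α_j) = 11·2 = 22 ≡ 9 (mod 13).
Step 5: correct position 5: c_5 = r_5 − e = 11 − 9 ≡ 2 (mod 13). Hence c = [6, 10, 5, 3, 2].
  Check: interpolating c through the α_i gives m(x) = 8 + 6·x (degree < 2) with m(α_i) = c_i for every i, so c is indeed a codeword.


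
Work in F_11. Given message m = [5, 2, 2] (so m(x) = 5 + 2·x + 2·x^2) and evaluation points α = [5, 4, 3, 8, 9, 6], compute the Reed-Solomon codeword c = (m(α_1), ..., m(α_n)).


c = [10, 1, 7, 6, 9, 1]

Message polynomial: m(x) = 5 + 2·x + 2·x^2 (mod 11).
For each evaluation point α_i, compute m(α_i) mod 11:
  α_1 = 5: Horner steps 2 → 1 → 10, so m(5) = 10.
  α_2 = 4: Horner steps 2 → 10 → 1, so m(4) = 1.
  α_3 = 3: Horner steps 2 → 8 → 7, so m(3) = 7.
  α_4 = 8: Horner steps 2 → 7 → 6, so m(8) = 6.
  α_5 = 9: Horner steps 2 → 9 → 9, so m(9) = 9.
  α_6 = 6: Horner steps 2 → 3 → 1, so m(6) = 1.
Codeword c = [10, 1, 7, 6, 9, 1] ∈ F_11^6.


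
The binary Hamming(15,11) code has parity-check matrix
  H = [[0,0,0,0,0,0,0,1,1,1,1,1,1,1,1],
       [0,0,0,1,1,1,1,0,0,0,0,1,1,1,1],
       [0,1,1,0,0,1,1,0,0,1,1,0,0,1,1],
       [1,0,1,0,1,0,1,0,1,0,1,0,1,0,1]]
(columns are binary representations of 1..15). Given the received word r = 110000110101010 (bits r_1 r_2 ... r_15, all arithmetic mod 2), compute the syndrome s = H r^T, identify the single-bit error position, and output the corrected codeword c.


s = (0, 1, 0, 0)^T, error position = 4, corrected codeword c = 110100110101010

Compute s = H r^T mod 2 one row at a time:
  s_1 = 1 + 0 + 1 + 0 + 1 + 0 + 1 + 0 = 4 ≡ 0 (mod 2).
  s_2 = 0 + 0 + 0 + 1 + 1 + 0 + 1 + 0 = 3 ≡ 1 (mod 2).
  s_3 = 1 + 0 + 0 + 1 + 1 + 0 + 1 + 0 = 4 ≡ 0 (mod 2).
  s_4 = 1 + 0 + 0 + 1 + 0 + 0 + 0 + 0 = 2 ≡ 0 (mod 2).
s = (0, 1, 0, 0)^T — this equals column 4 of H (binary 0100), so error is at position 4.
Correct: flip bit 4 of r = 110000110101010 to get c = 110100110101010.


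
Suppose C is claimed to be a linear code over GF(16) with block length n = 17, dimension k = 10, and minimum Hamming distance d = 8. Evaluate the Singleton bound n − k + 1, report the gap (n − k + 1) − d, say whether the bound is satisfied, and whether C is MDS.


Singleton RHS = n − k + 1 = 8, slack = 0, bound satisfied, MDS.

Singleton bound: d ≤ n − k + 1.
Here n = 17, k = 10, so n − k + 1 = 8.
Given d = 8, check d ≤ 8: YES.
Slack = (n − k + 1) − d = 0.
The code is MDS (slack = 0).
Description: the claimed parameters are [17, 10, 8]_16; such a code would be MDS (meets Singleton bound).


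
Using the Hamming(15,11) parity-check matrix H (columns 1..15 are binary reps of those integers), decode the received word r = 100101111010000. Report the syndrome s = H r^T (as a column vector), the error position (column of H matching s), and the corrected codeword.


s = (1, 1, 1, 0)^T, error position = 14, corrected codeword c = 100101111010010

Compute s = H r^T mod 2 one row at a time:
  s_1 = 1 + 1 + 0 + 1 + 0 + 0 + 0 + 0 = 3 ≡ 1 (mod 2).
  s_2 = 1 + 0 + 1 + 1 + 0 + 0 + 0 + 0 = 3 ≡ 1 (mod 2).
  s_3 = 0 + 0 + 1 + 1 + 0 + 1 + 0 + 0 = 3 ≡ 1 (mod 2).
  s_4 = 1 + 0 + 0 + 1 + 1 + 1 + 0 + 0 = 4 ≡ 0 (mod 2).
s = (1, 1, 1, 0)^T — this equals column 14 of H (binary 1110), so error is at position 14.
Correct: flip bit 14 of r = 100101111010000 to get c = 100101111010010.


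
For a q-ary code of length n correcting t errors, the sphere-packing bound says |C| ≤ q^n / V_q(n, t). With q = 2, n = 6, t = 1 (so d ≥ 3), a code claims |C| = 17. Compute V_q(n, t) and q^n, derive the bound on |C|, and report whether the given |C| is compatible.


V_q(n, t) = 7, q^n = 64, Hamming bound = 9, |C| = 17 > bound (violated).

Step 1: Compute V_q(n, t) = Σ_{j=0}^1 C(n, j) (q−1)^j.
  j = 0: C(6,0)·(1)^0 = 1·1 = 1.
  j = 1: C(6,1)·(1)^1 = 6·1 = 6.
  V_q(n, t) = 1 + 6 = 7.
Step 2: q^n = 2^6 = 64.
Step 3: Hamming bound ⌊q^n / V_q(n,t)⌋ = ⌊64/7⌋ = 9.
Step 4: Compare |C| = 17 to 9: violated.
The claimed |C| lies above the Hamming bound, so no 2-ary code of length 6 with d ≥ 3 can have 17 codewords.


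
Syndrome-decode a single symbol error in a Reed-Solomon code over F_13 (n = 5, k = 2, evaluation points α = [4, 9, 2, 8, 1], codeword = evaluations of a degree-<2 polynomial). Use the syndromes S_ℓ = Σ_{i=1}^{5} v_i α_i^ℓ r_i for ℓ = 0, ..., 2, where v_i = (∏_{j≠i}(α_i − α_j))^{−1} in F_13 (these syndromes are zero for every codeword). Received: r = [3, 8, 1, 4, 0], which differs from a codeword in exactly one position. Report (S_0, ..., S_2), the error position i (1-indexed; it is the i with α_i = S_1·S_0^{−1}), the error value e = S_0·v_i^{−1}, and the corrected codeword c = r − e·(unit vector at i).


S = (10, 2, 3), error at position 4, error magnitude e = 10, c = [3, 8, 1, 7, 0].

Step 1: column multipliers v_i = (∏_{j≠i}(α_i − α_j))^{−1} mod 13.
  i = 1 (α = 4): (4−9)(4−2)(4−8)(4−1) = (−5)·2·(−4)·3 = 120 ≡ 3, so v_1 = 3^{−1} = 9 (mod 13).
  i = 2 (α = 9): (9−4)(9−2)(9−8)(9−1) = 5·7·1·8 = 280 ≡ 7, so v_2 = 7^{−1} = 2 (mod 13).
  i = 3 (α = 2): (2−4)(2−9)(2−8)(2−1) = (−2)·(−7)·(−6)·1 = −84 ≡ 7, so v_3 = 7^{−1} = 2 (mod 13).
  i = 4 (α = 8): (8−4)(8−9)(8−2)(8−1) = 4·(−1)·6·7 = −168 ≡ 1, so v_4 = 1^{−1} = 1 (mod 13).
  i = 5 (α = 1): (1−4)(1−9)(1−2)(1−8) = (−3)·(−8)·(−1)·(−7) = 168 ≡ 12, so v_5 = 12^{−1} = 12 (mod 13).
  v = [9, 2, 2, 1, 12].
Step 2: syndromes of r = [3, 8, 1, 4, 0] (all sums mod 13).
  S_0 = Σ v_i r_i = 9·3 + 2·8 + 2·1 + 1·4 + 12·0 = 49 ≡ 10.
  S_1 = Σ v_i α_i r_i = 9·4·3 + 2·9·8 + 2·2·1 + 1·8·4 + 12·1·0 = 288 ≡ 2.
  α_i^2 mod 13 = [3, 3, 4, 12, 1].
  S_2 = Σ v_i α_i^2 r_i = 9·3·3 + 2·3·8 + 2·4·1 + 1·12·4 + 12·1·0 = 185 ≡ 3.
  S = (10, 2, 3) ≠ 0, so r is not a codeword (an error is present).
Step 3: locate the error. For a single error e at position i, S_ℓ = v_i·e·α_i^ℓ, so α_err = S_1/S_0.
  S_0^{−1} = 10^{−1} = 4 (mod 13), so α_err = 2·4 = 8 ≡ 8 = α_4. Error position i = 4.
  Consistency check: S_2/S_1 = 3·7 = 21 ≡ 8 = α_err ✓ (single-error assumption holds).
Step 4: error magnitude e = S_0/v_4 = S_0·∏_{j≠4}(α_4 − α_j) = 10·1 = 10 ≡ 10 (mod 13).
Step 5: correct position 4: c_4 = r_4 − e = 4 − 10 ≡ 7 (mod 13). Hence c = [3, 8, 1, 7, 0].
  Check: interpolating c through the α_i gives m(x) = 12 + 1·x (degree < 2) with m(α_i) = c_i for every i, so c is indeed a codeword.


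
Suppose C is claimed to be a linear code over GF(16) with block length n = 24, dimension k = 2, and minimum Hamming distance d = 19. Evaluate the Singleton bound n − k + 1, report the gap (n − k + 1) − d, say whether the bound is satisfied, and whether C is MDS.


Singleton RHS = n − k + 1 = 23, slack = 4, bound satisfied, not MDS.

Singleton bound: d ≤ n − k + 1.
Here n = 24, k = 2, so n − k + 1 = 23.
Given d = 19, check d ≤ 23: YES.
Slack = (n − k + 1) − d = 4.
The code is NOT MDS (slack = 4 > 0).
Description: the claimed parameters are [24, 2, 19]_16; such a code would be non-MDS.


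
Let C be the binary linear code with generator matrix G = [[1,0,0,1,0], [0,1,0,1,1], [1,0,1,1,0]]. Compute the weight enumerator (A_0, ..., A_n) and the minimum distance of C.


Weight distribution: A_0 = 1, A_1 = 1, A_2 = 1, A_3 = 3, A_4 = 2. Minimum distance d = 1.

Enumerate all 2^3 = 8 messages m ∈ F_2^3.
For each, compute codeword c = mG in F_2^5, then tally its weight.
  m = 000 → c = 00000, weight = 0.
  m = 100 → c = 10010, weight = 2.
  m = 010 → c = 01011, weight = 3.
  m = 110 → c = 11001, weight = 3.
  m = 001 → c = 10110, weight = 3.
  m = 101 → c = 00100, weight = 1.
  m = 011 → c = 11101, weight = 4.
  m = 111 → c = 01111, weight = 4.
Tally weights:
  weight 0: 1 codewords.
  weight 1: 1 codewords.
  weight 2: 1 codewords.
  weight 3: 3 codewords.
  weight 4: 2 codewords.
Minimum distance d = smallest w > 0 with A_w > 0 = 1.
Sanity: Σ A_w = 8 = 2^3 = 8 ✓.


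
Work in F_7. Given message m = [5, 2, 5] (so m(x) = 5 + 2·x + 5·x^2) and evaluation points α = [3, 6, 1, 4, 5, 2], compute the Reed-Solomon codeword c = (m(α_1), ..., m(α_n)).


c = [0, 1, 5, 2, 0, 1]

Message polynomial: m(x) = 5 + 2·x + 5·x^2 (mod 7).
For each evaluation point α_i, compute m(α_i) mod 7:
  α_1 = 3: Horner steps 5 → 3 → 0, so m(3) = 0.
  α_2 = 6: Horner steps 5 → 4 → 1, so m(6) = 1.
  α_3 = 1: Horner steps 5 → 0 → 5, so m(1) = 5.
  α_4 = 4: Horner steps 5 → 1 → 2, so m(4) = 2.
  α_5 = 5: Horner steps 5 → 6 → 0, so m(5) = 0.
  α_6 = 2: Horner steps 5 → 5 → 1, so m(2) = 1.
Codeword c = [0, 1, 5, 2, 0, 1] ∈ F_7^6.


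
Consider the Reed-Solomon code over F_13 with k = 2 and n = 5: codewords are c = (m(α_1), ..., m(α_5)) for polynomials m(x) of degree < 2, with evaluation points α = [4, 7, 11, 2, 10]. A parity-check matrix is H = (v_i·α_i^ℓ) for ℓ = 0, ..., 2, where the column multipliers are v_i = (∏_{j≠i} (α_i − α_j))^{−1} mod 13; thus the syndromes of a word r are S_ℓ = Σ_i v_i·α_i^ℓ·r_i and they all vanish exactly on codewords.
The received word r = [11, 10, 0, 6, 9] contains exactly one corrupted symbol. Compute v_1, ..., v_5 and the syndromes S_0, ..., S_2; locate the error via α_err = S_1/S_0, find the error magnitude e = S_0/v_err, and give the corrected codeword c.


S = (11, 9, 5), error at position 4, error magnitude e = 3, c = [11, 10, 0, 3, 9].

Step 1: column multipliers v_i = (∏_{j≠i}(α_i − α_j))^{−1} mod 13.
  i = 1 (α = 4): (4−7)(4−11)(4−2)(4−10) = (−3)·(−7)·2·(−6) = −252 ≡ 8, so v_1 = 8^{−1} = 5 (mod 13).
  i = 2 (α = 7): (7−4)(7−11)(7−2)(7−10) = 3·(−4)·5·(−3) = 180 ≡ 11, so v_2 = 11^{−1} = 6 (mod 13).
  i = 3 (α = 11): (11−4)(11−7)(11−2)(11−10) = 7·4·9·1 = 252 ≡ 5, so v_3 = 5^{−1} = 8 (mod 13).
  i = 4 (α = 2): (2−4)(2−7)(2−11)(2−10) = (−2)·(−5)·(−9)·(−8) = 720 ≡ 5, so v_4 = 5^{−1} = 8 (mod 13).
  i = 5 (α = 10): (10−4)(10−7)(10−11)(10−2) = 6·3·(−1)·8 = −144 ≡ 12, so v_5 = 12^{−1} = 12 (mod 13).
  v = [5, 6, 8, 8, 12].
Step 2: syndromes of r = [11, 10, 0, 6, 9] (all sums mod 13).
  S_0 = Σ v_i r_i = 5·11 + 6·10 + 8·0 + 8·6 + 12·9 = 271 ≡ 11.
  S_1 = Σ v_i α_i r_i = 5·4·11 + 6·7·10 + 8·11·0 + 8·2·6 + 12·10·9 = 1816 ≡ 9.
  α_i^2 mod 13 = [3, 10, 4, 4, 9].
  S_2 = Σ v_i α_i^2 r_i = 5·3·11 + 6·10·10 + 8·4·0 + 8·4·6 + 12·9·9 = 1929 ≡ 5.
  S = (11, 9, 5) ≠ 0, so r is not a codeword (an error is present).
Step 3: locate the error. For a single error e at position i, S_ℓ = v_i·e·α_i^ℓ, so α_err = S_1/S_0.
  S_0^{−1} = 11^{−1} = 6 (mod 13), so α_err = 9·6 = 54 ≡ 2 = α_4. Error position i = 4.
  Consistency check: S_2/S_1 = 5·3 = 15 ≡ 2 = α_err ✓ (single-error assumption holds).
Step 4: error magnitude e = S_0/v_4 = S_0·∏_{j≠4}(α_4 − α_j) = 11·5 = 55 ≡ 3 (mod 13).
Step 5: correct position 4: c_4 = r_4 − e = 6 − 3 ≡ 3 (mod 13). Hence c = [11, 10, 0, 3, 9].
  Check: interpolating c through the α_i gives m(x) = 8 + 4·x (degree < 2) with m(α_i) = c_i for every i, so c is indeed a codeword.


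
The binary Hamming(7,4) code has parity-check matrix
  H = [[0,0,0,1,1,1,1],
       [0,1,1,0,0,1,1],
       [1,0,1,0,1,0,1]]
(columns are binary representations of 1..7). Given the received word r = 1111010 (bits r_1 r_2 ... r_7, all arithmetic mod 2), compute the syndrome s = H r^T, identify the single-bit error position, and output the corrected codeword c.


s = (0, 1, 0)^T, error position = 2, corrected codeword c = 1011010

Compute s = H r^T mod 2 one row at a time:
  s_1 = 1 + 0 + 1 + 0 = 2 ≡ 0 (mod 2).
  s_2 = 1 + 1 + 1 + 0 = 3 ≡ 1 (mod 2).
  s_3 = 1 + 1 + 0 + 0 = 2 ≡ 0 (mod 2).
s = (0, 1, 0)^T — this equals column 2 of H (binary 010), so error is at position 2.
Correct: flip bit 2 of r = 1111010 to get c = 1011010.


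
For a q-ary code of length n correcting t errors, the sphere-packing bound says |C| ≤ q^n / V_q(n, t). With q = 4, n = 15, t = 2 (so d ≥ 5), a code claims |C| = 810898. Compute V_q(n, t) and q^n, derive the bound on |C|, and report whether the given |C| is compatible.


V_q(n, t) = 991, q^n = 1073741824, Hamming bound = 1083493, |C| = 810898 ≤ bound (satisfied).

Step 1: Compute V_q(n, t) = Σ_{j=0}^2 C(n, j) (q−1)^j.
  j = 0: C(15,0)·(3)^0 = 1·1 = 1.
  j = 1: C(15,1)·(3)^1 = 15·3 = 45.
  j = 2: C(15,2)·(3)^2 = 105·9 = 945.
  V_q(n, t) = 1 + 45 + 945 = 991.
Step 2: q^n = 4^15 = 1073741824.
Step 3: Hamming bound ⌊q^n / V_q(n,t)⌋ = ⌊1073741824/991⌋ = 1083493.
Step 4: Compare |C| = 810898 to 1083493: satisfied.
The claimed |C| lies below the Hamming bound.


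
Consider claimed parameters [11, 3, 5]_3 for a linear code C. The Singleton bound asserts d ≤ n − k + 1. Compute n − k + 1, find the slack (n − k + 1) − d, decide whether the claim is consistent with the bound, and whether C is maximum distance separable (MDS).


Singleton RHS = n − k + 1 = 9, slack = 4, bound satisfied, not MDS.

Singleton bound: d ≤ n − k + 1.
Here n = 11, k = 3, so n − k + 1 = 9.
Given d = 5, check d ≤ 9: YES.
Slack = (n − k + 1) − d = 4.
The code is NOT MDS (slack = 4 > 0).
Description: the claimed parameters are [11, 3, 5]_3; such a code would be non-MDS.


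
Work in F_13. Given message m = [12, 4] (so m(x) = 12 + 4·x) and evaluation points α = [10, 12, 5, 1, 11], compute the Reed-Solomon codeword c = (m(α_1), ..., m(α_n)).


c = [0, 8, 6, 3, 4]

Message polynomial: m(x) = 12 + 4·x (mod 13).
For each evaluation point α_i, compute m(α_i) mod 13:
  α_1 = 10: Horner steps 4 → 0, so m(10) = 0.
  α_2 = 12: Horner steps 4 → 8, so m(12) = 8.
  α_3 = 5: Horner steps 4 → 6, so m(5) = 6.
  α_4 = 1: Horner steps 4 → 3, so m(1) = 3.
  α_5 = 11: Horner steps 4 → 4, so m(11) = 4.
Codeword c = [0, 8, 6, 3, 4] ∈ F_13^5.


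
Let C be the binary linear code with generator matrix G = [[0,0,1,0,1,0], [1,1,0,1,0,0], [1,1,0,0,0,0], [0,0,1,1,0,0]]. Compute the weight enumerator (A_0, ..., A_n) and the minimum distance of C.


Weight distribution: A_0 = 1, A_1 = 3, A_2 = 4, A_3 = 4, A_4 = 3, A_5 = 1. Minimum distance d = 1.

Enumerate all 2^4 = 16 messages m ∈ F_2^4.
For each, compute codeword c = mG in F_2^6, then tally its weight.
  m = 0000 → c = 000000, weight = 0.
  m = 1000 → c = 001010, weight = 2.
  m = 0100 → c = 110100, weight = 3.
  m = 1100 → c = 111110, weight = 5.
  m = 0010 → c = 110000, weight = 2.
  m = 1010 → c = 111010, weight = 4.
  m = 0110 → c = 000100, weight = 1.
  m = 1110 → c = 001110, weight = 3.
  m = 0001 → c = 001100, weight = 2.
  m = 1001 → c = 000110, weight = 2.
  m = 0101 → c = 111000, weight = 3.
  m = 1101 → c = 110010, weight = 3.
  m = 0011 → c = 111100, weight = 4.
  m = 1011 → c = 110110, weight = 4.
  m = 0111 → c = 001000, weight = 1.
  m = 1111 → c = 000010, weight = 1.
Tally weights:
  weight 0: 1 codewords.
  weight 1: 3 codewords.
  weight 2: 4 codewords.
  weight 3: 4 codewords.
  weight 4: 3 codewords.
  weight 5: 1 codewords.
Minimum distance d = smallest w > 0 with A_w > 0 = 1.
Sanity: Σ A_w = 16 = 2^4 = 16 ✓.


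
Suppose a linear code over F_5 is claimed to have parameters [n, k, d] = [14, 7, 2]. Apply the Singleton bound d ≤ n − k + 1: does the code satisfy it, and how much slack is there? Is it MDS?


Singleton RHS = n − k + 1 = 8, slack = 6, bound satisfied, not MDS.

Singleton bound: d ≤ n − k + 1.
Here n = 14, k = 7, so n − k + 1 = 8.
Given d = 2, check d ≤ 8: YES.
Slack = (n − k + 1) − d = 6.
The code is NOT MDS (slack = 6 > 0).
Description: the claimed parameters are [14, 7, 2]_5; such a code would be non-MDS.


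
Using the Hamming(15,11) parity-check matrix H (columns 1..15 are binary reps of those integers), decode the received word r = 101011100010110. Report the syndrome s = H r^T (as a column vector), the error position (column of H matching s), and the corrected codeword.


s = (1, 1, 1, 0)^T, error position = 14, corrected codeword c = 101011100010100

Compute s = H r^T mod 2 one row at a time:
  s_1 = 0 + 0 + 0 + 1 + 0 + 1 + 1 + 0 = 3 ≡ 1 (mod 2).
  s_2 = 0 + 1 + 1 + 1 + 0 + 1 + 1 + 0 = 5 ≡ 1 (mod 2).
  s_3 = 0 + 1 + 1 + 1 + 0 + 1 + 1 + 0 = 5 ≡ 1 (mod 2).
  s_4 = 1 + 1 + 1 + 1 + 0 + 1 + 1 + 0 = 6 ≡ 0 (mod 2).
s = (1, 1, 1, 0)^T — this equals column 14 of H (binary 1110), so error is at position 14.
Correct: flip bit 14 of r = 101011100010110 to get c = 101011100010100.


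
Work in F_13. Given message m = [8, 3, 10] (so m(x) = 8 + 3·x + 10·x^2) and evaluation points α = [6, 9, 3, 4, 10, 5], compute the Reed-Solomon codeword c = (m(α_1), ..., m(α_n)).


c = [9, 0, 3, 11, 11, 0]

Message polynomial: m(x) = 8 + 3·x + 10·x^2 (mod 13).
For each evaluation point α_i, compute m(α_i) mod 13:
  α_1 = 6: Horner steps 10 → 11 → 9, so m(6) = 9.
  α_2 = 9: Horner steps 10 → 2 → 0, so m(9) = 0.
  α_3 = 3: Horner steps 10 → 7 → 3, so m(3) = 3.
  α_4 = 4: Horner steps 10 → 4 → 11, so m(4) = 11.
  α_5 = 10: Horner steps 10 → 12 → 11, so m(10) = 11.
  α_6 = 5: Horner steps 10 → 1 → 0, so m(5) = 0.
Codeword c = [9, 0, 3, 11, 11, 0] ∈ F_13^6.


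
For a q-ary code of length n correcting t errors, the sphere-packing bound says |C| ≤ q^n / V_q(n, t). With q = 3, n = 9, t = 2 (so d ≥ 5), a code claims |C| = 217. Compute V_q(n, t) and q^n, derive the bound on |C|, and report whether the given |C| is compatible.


V_q(n, t) = 163, q^n = 19683, Hamming bound = 120, |C| = 217 > bound (violated).

Step 1: Compute V_q(n, t) = Σ_{j=0}^2 C(n, j) (q−1)^j.
  j = 0: C(9,0)·(2)^0 = 1·1 = 1.
  j = 1: C(9,1)·(2)^1 = 9·2 = 18.
  j = 2: C(9,2)·(2)^2 = 36·4 = 144.
  V_q(n, t) = 1 + 18 + 144 = 163.
Step 2: q^n = 3^9 = 19683.
Step 3: Hamming bound ⌊q^n / V_q(n,t)⌋ = ⌊19683/163⌋ = 120.
Step 4: Compare |C| = 217 to 120: violated.
The claimed |C| lies above the Hamming bound, so no 3-ary code of length 9 with d ≥ 5 can have 217 codewords.


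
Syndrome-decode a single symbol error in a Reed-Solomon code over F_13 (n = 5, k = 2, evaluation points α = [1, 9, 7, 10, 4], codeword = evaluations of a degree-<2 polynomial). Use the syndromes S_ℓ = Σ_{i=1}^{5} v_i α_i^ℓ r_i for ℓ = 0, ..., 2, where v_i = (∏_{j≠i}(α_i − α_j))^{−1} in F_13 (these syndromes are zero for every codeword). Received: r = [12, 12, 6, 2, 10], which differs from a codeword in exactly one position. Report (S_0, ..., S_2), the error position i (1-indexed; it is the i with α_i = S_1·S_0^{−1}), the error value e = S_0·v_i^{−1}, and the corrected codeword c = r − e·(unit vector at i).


S = (7, 7, 7), error at position 1, error magnitude e = 11, c = [1, 12, 6, 2, 10].

Step 1: column multipliers v_i = (∏_{j≠i}(α_i − α_j))^{−1} mod 13.
  i = 1 (α = 1): (1−9)(1−7)(1−10)(1−4) = (−8)·(−6)·(−9)·(−3) = 1296 ≡ 9, so v_1 = 9^{−1} = 3 (mod 13).
  i = 2 (α = 9): (9−1)(9−7)(9−10)(9−4) = 8·2·(−1)·5 = −80 ≡ 11, so v_2 = 11^{−1} = 6 (mod 13).
  i = 3 (α = 7): (7−1)(7−9)(7−10)(7−4) = 6·(−2)·(−3)·3 = 108 ≡ 4, so v_3 = 4^{−1} = 10 (mod 13).
  i = 4 (α = 10): (10−1)(10−9)(10−7)(10−4) = 9·1·3·6 = 162 ≡ 6, so v_4 = 6^{−1} = 11 (mod 13).
  i = 5 (α = 4): (4−1)(4−9)(4−7)(4−10) = 3·(−5)·(−3)·(−6) = −270 ≡ 3, so v_5 = 3^{−1} = 9 (mod 13).
  v = [3, 6, 10, 11, 9].
Step 2: syndromes of r = [12, 12, 6, 2, 10] (all sums mod 13).
  S_0 = Σ v_i r_i = 3·12 + 6·12 + 10·6 + 11·2 + 9·10 = 280 ≡ 7.
  S_1 = Σ v_i α_i r_i = 3·1·12 + 6·9·12 + 10·7·6 + 11·10·2 + 9·4·10 = 1684 ≡ 7.
  α_i^2 mod 13 = [1, 3, 10, 9, 3].
  S_2 = Σ v_i α_i^2 r_i = 3·1·12 + 6·3·12 + 10·10·6 + 11·9·2 + 9·3·10 = 1320 ≡ 7.
  S = (7, 7, 7) ≠ 0, so r is not a codeword (an error is present).
Step 3: locate the error. For a single error e at position i, S_ℓ = v_i·e·α_i^ℓ, so α_err = S_1/S_0.
  S_0^{−1} = 7^{−1} = 2 (mod 13), so α_err = 7·2 = 14 ≡ 1 = α_1. Error position i = 1.
  Consistency check: S_2/S_1 = 7·2 = 14 ≡ 1 = α_err ✓ (single-error assumption holds).
Step 4: error magnitude e = S_0/v_1 = S_0·∏_{j≠1}(α_1 − α_j) = 7·9 = 63 ≡ 11 (mod 13).
Step 5: correct position 1: c_1 = r_1 − e = 12 − 11 ≡ 1 (mod 13). Hence c = [1, 12, 6, 2, 10].
  Check: interpolating c through the α_i gives m(x) = 11 + 3·x (degree < 2) with m(α_i) = c_i for every i, so c is indeed a codeword.


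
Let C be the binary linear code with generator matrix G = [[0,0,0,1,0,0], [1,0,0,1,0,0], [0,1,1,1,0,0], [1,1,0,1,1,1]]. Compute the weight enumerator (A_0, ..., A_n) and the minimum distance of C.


Weight distribution: A_0 = 1, A_1 = 2, A_2 = 2, A_3 = 4, A_4 = 5, A_5 = 2. Minimum distance d = 1.

Enumerate all 2^4 = 16 messages m ∈ F_2^4.
For each, compute codeword c = mG in F_2^6, then tally its weight.
  m = 0000 → c = 000000, weight = 0.
  m = 1000 → c = 000100, weight = 1.
  m = 0100 → c = 100100, weight = 2.
  m = 1100 → c = 100000, weight = 1.
  m = 0010 → c = 011100, weight = 3.
  m = 1010 → c = 011000, weight = 2.
  m = 0110 → c = 111000, weight = 3.
  m = 1110 → c = 111100, weight = 4.
  m = 0001 → c = 110111, weight = 5.
  m = 1001 → c = 110011, weight = 4.
  m = 0101 → c = 010011, weight = 3.
  m = 1101 → c = 010111, weight = 4.
  m = 0011 → c = 101011, weight = 4.
  m = 1011 → c = 101111, weight = 5.
  m = 0111 → c = 001111, weight = 4.
  m = 1111 → c = 001011, weight = 3.
Tally weights:
  weight 0: 1 codewords.
  weight 1: 2 codewords.
  weight 2: 2 codewords.
  weight 3: 4 codewords.
  weight 4: 5 codewords.
  weight 5: 2 codewords.
Minimum distance d = smallest w > 0 with A_w > 0 = 1.
Sanity: Σ A_w = 16 = 2^4 = 16 ✓.


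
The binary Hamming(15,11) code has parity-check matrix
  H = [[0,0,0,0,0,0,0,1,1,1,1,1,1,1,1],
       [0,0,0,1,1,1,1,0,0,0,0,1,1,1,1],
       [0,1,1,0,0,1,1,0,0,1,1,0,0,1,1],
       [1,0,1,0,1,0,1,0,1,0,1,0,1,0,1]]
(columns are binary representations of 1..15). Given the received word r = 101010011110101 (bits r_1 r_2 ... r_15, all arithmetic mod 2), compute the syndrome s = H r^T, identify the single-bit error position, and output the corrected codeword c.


s = (0, 1, 0, 1)^T, error position = 5, corrected codeword c = 101000011110101

Compute s = H r^T mod 2 one row at a time:
  s_1 = 1 + 1 + 1 + 1 + 0 + 1 + 0 + 1 = 6 ≡ 0 (mod 2).
  s_2 = 0 + 1 + 0 + 0 + 0 + 1 + 0 + 1 = 3 ≡ 1 (mod 2).
  s_3 = 0 + 1 + 0 + 0 + 1 + 1 + 0 + 1 = 4 ≡ 0 (mod 2).
  s_4 = 1 + 1 + 1 + 0 + 1 + 1 + 1 + 1 = 7 ≡ 1 (mod 2).
s = (0, 1, 0, 1)^T — this equals column 5 of H (binary 0101), so error is at position 5.
Correct: flip bit 5 of r = 101010011110101 to get c = 101000011110101.


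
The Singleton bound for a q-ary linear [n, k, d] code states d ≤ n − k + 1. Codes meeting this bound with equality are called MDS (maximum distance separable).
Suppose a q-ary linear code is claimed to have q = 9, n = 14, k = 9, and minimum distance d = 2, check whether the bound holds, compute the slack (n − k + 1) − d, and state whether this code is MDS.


Singleton RHS = n − k + 1 = 6, slack = 4, bound satisfied, not MDS.

Singleton bound: d ≤ n − k + 1.
Here n = 14, k = 9, so n − k + 1 = 6.
Given d = 2, check d ≤ 6: YES.
Slack = (n − k + 1) − d = 4.
The code is NOT MDS (slack = 4 > 0).
Description: the claimed parameters are [14, 9, 2]_9; such a code would be non-MDS.


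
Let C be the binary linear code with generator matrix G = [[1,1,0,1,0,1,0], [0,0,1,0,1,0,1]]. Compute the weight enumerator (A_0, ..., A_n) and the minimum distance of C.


Weight distribution: A_0 = 1, A_3 = 1, A_4 = 1, A_7 = 1. Minimum distance d = 3.

Enumerate all 2^2 = 4 messages m ∈ F_2^2.
For each, compute codeword c = mG in F_2^7, then tally its weight.
  m = 00 → c = 0000000, weight = 0.
  m = 10 → c = 1101010, weight = 4.
  m = 01 → c = 0010101, weight = 3.
  m = 11 → c = 1111111, weight = 7.
Tally weights:
  weight 0: 1 codewords.
  weight 3: 1 codewords.
  weight 4: 1 codewords.
  weight 7: 1 codewords.
Minimum distance d = smallest w > 0 with A_w > 0 = 3.
Sanity: Σ A_w = 4 = 2^2 = 4 ✓.


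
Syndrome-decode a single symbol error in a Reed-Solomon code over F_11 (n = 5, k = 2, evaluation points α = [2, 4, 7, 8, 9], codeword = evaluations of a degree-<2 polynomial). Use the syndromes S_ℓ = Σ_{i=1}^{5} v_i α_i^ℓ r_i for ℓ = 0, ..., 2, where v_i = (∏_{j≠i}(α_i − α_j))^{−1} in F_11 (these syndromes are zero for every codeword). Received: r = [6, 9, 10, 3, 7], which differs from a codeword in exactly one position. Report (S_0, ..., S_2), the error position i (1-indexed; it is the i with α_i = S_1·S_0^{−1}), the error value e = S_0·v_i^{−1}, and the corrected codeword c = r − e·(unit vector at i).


S = (8, 5, 10), error at position 1, error magnitude e = 5, c = [1, 9, 10, 3, 7].

Step 1: column multipliers v_i = (∏_{j≠i}(α_i − α_j))^{−1} mod 11.
  i = 1 (α = 2): (2−4)(2−7)(2−8)(2−9) = (−2)·(−5)·(−6)·(−7) = 420 ≡ 2, so v_1 = 2^{−1} = 6 (mod 11).
  i = 2 (α = 4): (4−2)(4−7)(4−8)(4−9) = 2·(−3)·(−4)·(−5) = −120 ≡ 1, so v_2 = 1^{−1} = 1 (mod 11).
  i = 3 (α = 7): (7−2)(7−4)(7−8)(7−9) = 5·3·(−1)·(−2) = 30 ≡ 8, so v_3 = 8^{−1} = 7 (mod 11).
  i = 4 (α = 8): (8−2)(8−4)(8−7)(8−9) = 6·4·1·(−1) = −24 ≡ 9, so v_4 = 9^{−1} = 5 (mod 11).
  i = 5 (α = 9): (9−2)(9−4)(9−7)(9−8) = 7·5·2·1 = 70 ≡ 4, so v_5 = 4^{−1} = 3 (mod 11).
  v = [6, 1, 7, 5, 3].
Step 2: syndromes of r = [6, 9, 10, 3, 7] (all sums mod 11).
  S_0 = Σ v_i r_i = 6·6 + 1·9 + 7·10 + 5·3 + 3·7 = 151 ≡ 8.
  S_1 = Σ v_i α_i r_i = 6·2·6 + 1·4·9 + 7·7·10 + 5·8·3 + 3·9·7 = 907 ≡ 5.
  α_i^2 mod 11 = [4, 5, 5, 9, 4].
  S_2 = Σ v_i α_i^2 r_i = 6·4·6 + 1·5·9 + 7·5·10 + 5·9·3 + 3·4·7 = 758 ≡ 10.
  S = (8, 5, 10) ≠ 0, so r is not a codeword (an error is present).
Step 3: locate the error. For a single error e at position i, S_ℓ = v_i·e·α_i^ℓ, so α_err = S_1/S_0.
  S_0^{−1} = 8^{−1} = 7 (mod 11), so α_err = 5·7 = 35 ≡ 2 = α_1. Error position i = 1.
  Consistency check: S_2/S_1 = 10·9 = 90 ≡ 2 = α_err ✓ (single-error assumption holds).
Step 4: error magnitude e = S_0/v_1 = S_0·∏_{j≠1}(α_1 − α_j) = 8·2 = 16 ≡ 5 (mod 11).
Step 5: correct position 1: c_1 = r_1 − e = 6 − 5 ≡ 1 (mod 11). Hence c = [1, 9, 10, 3, 7].
  Check: interpolating c through the α_i gives m(x) = 4 + 4·x (degree < 2) with m(α_i) = c_i for every i, so c is indeed a codeword.


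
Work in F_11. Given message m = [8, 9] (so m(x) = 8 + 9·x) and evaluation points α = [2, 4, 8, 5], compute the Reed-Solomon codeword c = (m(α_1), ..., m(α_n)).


c = [4, 0, 3, 9]

Message polynomial: m(x) = 8 + 9·x (mod 11).
For each evaluation point α_i, compute m(α_i) mod 11:
  α_1 = 2: Horner steps 9 → 4, so m(2) = 4.
  α_2 = 4: Horner steps 9 → 0, so m(4) = 0.
  α_3 = 8: Horner steps 9 → 3, so m(8) = 3.
  α_4 = 5: Horner steps 9 → 9, so m(5) = 9.
Codeword c = [4, 0, 3, 9] ∈ F_11^4.


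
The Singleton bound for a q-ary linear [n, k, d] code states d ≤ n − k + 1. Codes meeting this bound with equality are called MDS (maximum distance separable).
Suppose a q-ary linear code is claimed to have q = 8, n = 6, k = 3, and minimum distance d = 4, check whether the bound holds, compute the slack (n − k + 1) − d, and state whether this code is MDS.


Singleton RHS = n − k + 1 = 4, slack = 0, bound satisfied, MDS.

Singleton bound: d ≤ n − k + 1.
Here n = 6, k = 3, so n − k + 1 = 4.
Given d = 4, check d ≤ 4: YES.
Slack = (n − k + 1) − d = 0.
The code is MDS (slack = 0).
Description: the claimed parameters are [6, 3, 4]_8; such a code would be MDS (meets Singleton bound).


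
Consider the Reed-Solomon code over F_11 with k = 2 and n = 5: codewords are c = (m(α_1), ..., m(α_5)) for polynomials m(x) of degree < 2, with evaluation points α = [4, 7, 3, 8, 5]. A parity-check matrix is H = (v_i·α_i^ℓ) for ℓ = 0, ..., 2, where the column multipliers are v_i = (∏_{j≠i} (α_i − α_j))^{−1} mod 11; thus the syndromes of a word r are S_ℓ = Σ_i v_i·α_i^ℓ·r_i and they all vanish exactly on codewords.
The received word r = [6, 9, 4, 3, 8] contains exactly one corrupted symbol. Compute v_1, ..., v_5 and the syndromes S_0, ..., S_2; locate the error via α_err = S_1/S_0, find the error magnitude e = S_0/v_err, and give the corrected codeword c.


S = (7, 5, 2), error at position 2, error magnitude e = 8, c = [6, 1, 4, 3, 8].

Step 1: column multipliers v_i = (∏_{j≠i}(α_i − α_j))^{−1} mod 11.
  i = 1 (α = 4): (4−7)(4−3)(4−8)(4−5) = (−3)·1·(−4)·(−1) = −12 ≡ 10, so v_1 = 10^{−1} = 10 (mod 11).
  i = 2 (α = 7): (7−4)(7−3)(7−8)(7−5) = 3·4·(−1)·2 = −24 ≡ 9, so v_2 = 9^{−1} = 5 (mod 11).
  i = 3 (α = 3): (3−4)(3−7)(3−8)(3−5) = (−1)·(−4)·(−5)·(−2) = 40 ≡ 7, so v_3 = 7^{−1} = 8 (mod 11).
  i = 4 (α = 8): (8−4)(8−7)(8−3)(8−5) = 4·1·5·3 = 60 ≡ 5, so v_4 = 5^{−1} = 9 (mod 11).
  i = 5 (α = 5): (5−4)(5−7)(5−3)(5−8) = 1·(−2)·2·(−3) = 12 ≡ 1, so v_5 = 1^{−1} = 1 (mod 11).
  v = [10, 5, 8, 9, 1].
Step 2: syndromes of r = [6, 9, 4, 3, 8] (all sums mod 11).
  S_0 = Σ v_i r_i = 10·6 + 5·9 + 8·4 + 9·3 + 1·8 = 172 ≡ 7.
  S_1 = Σ v_i α_i r_i = 10·4·6 + 5·7·9 + 8·3·4 + 9·8·3 + 1·5·8 = 907 ≡ 5.
  α_i^2 mod 11 = [5, 5, 9, 9, 3].
  S_2 = Σ v_i α_i^2 r_i = 10·5·6 + 5·5·9 + 8·9·4 + 9·9·3 + 1·3·8 = 1080 ≡ 2.
  S = (7, 5, 2) ≠ 0, so r is not a codeword (an error is present).
Step 3: locate the error. For a single error e at position i, S_ℓ = v_i·e·α_i^ℓ, so α_err = S_1/S_0.
  S_0^{−1} = 7^{−1} = 8 (mod 11), so α_err = 5·8 = 40 ≡ 7 = α_2. Error position i = 2.
  Consistency check: S_2/S_1 = 2·9 = 18 ≡ 7 = α_err ✓ (single-error assumption holds).
Step 4: error magnitude e = S_0/v_2 = S_0·∏_{j≠2}(α_2 − α_j) = 7·9 = 63 ≡ 8 (mod 11).
Step 5: correct position 2: c_2 = r_2 − e = 9 − 8 ≡ 1 (mod 11). Hence c = [6, 1, 4, 3, 8].
  Check: interpolating c through the α_i gives m(x) = 9 + 2·x (degree < 2) with m(α_i) = c_i for every i, so c is indeed a codeword.


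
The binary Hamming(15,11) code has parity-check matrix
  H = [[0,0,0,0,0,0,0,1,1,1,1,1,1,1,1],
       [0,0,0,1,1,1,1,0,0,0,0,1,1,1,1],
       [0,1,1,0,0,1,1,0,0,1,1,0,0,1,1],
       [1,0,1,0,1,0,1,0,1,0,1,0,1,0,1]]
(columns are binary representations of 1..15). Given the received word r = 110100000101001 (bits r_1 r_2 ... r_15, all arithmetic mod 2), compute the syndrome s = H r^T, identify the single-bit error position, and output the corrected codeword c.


s = (1, 1, 1, 0)^T, error position = 14, corrected codeword c = 110100000101011

Compute s = H r^T mod 2 one row at a time:
  s_1 = 0 + 0 + 1 + 0 + 1 + 0 + 0 + 1 = 3 ≡ 1 (mod 2).
  s_2 = 1 + 0 + 0 + 0 + 1 + 0 + 0 + 1 = 3 ≡ 1 (mod 2).
  s_3 = 1 + 0 + 0 + 0 + 1 + 0 + 0 + 1 = 3 ≡ 1 (mod 2).
  s_4 = 1 + 0 + 0 + 0 + 0 + 0 + 0 + 1 = 2 ≡ 0 (mod 2).
s = (1, 1, 1, 0)^T — this equals column 14 of H (binary 1110), so error is at position 14.
Correct: flip bit 14 of r = 110100000101001 to get c = 110100000101011.


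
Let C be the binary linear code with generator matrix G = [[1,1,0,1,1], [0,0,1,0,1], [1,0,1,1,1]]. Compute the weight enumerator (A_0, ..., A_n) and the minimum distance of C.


Weight distribution: A_0 = 1, A_2 = 4, A_4 = 3. Minimum distance d = 2.

Enumerate all 2^3 = 8 messages m ∈ F_2^3.
For each, compute codeword c = mG in F_2^5, then tally its weight.
  m = 000 → c = 00000, weight = 0.
  m = 100 → c = 11011, weight = 4.
  m = 010 → c = 00101, weight = 2.
  m = 110 → c = 11110, weight = 4.
  m = 001 → c = 10111, weight = 4.
  m = 101 → c = 01100, weight = 2.
  m = 011 → c = 10010, weight = 2.
  m = 111 → c = 01001, weight = 2.
Tally weights:
  weight 0: 1 codewords.
  weight 2: 4 codewords.
  weight 4: 3 codewords.
Minimum distance d = smallest w > 0 with A_w > 0 = 2.
Sanity: Σ A_w = 8 = 2^3 = 8 ✓.


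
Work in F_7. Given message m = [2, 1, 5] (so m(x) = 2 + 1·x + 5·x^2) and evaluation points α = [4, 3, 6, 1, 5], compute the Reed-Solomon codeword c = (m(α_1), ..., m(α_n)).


c = [2, 1, 6, 1, 6]

Message polynomial: m(x) = 2 + 1·x + 5·x^2 (mod 7).
For each evaluation point α_i, compute m(α_i) mod 7:
  α_1 = 4: Horner steps 5 → 0 → 2, so m(4) = 2.
  α_2 = 3: Horner steps 5 → 2 → 1, so m(3) = 1.
  α_3 = 6: Horner steps 5 → 3 → 6, so m(6) = 6.
  α_4 = 1: Horner steps 5 → 6 → 1, so m(1) = 1.
  α_5 = 5: Horner steps 5 → 5 → 6, so m(5) = 6.
Codeword c = [2, 1, 6, 1, 6] ∈ F_7^5.


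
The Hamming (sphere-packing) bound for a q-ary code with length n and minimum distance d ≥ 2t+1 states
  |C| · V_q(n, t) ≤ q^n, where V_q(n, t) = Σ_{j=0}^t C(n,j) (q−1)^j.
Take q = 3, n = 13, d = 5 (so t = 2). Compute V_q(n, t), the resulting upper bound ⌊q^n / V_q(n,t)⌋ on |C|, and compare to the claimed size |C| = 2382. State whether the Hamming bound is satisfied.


V_q(n, t) = 339, q^n = 1594323, Hamming bound = 4703, |C| = 2382 ≤ bound (satisfied).

Step 1: Compute V_q(n, t) = Σ_{j=0}^2 C(n, j) (q−1)^j.
  j = 0: C(13,0)·(2)^0 = 1·1 = 1.
  j = 1: C(13,1)·(2)^1 = 13·2 = 26.
  j = 2: C(13,2)·(2)^2 = 78·4 = 312.
  V_q(n, t) = 1 + 26 + 312 = 339.
Step 2: q^n = 3^13 = 1594323.
Step 3: Hamming bound ⌊q^n / V_q(n,t)⌋ = ⌊1594323/339⌋ = 4703.
Step 4: Compare |C| = 2382 to 4703: satisfied.
The claimed |C| lies below the Hamming bound.


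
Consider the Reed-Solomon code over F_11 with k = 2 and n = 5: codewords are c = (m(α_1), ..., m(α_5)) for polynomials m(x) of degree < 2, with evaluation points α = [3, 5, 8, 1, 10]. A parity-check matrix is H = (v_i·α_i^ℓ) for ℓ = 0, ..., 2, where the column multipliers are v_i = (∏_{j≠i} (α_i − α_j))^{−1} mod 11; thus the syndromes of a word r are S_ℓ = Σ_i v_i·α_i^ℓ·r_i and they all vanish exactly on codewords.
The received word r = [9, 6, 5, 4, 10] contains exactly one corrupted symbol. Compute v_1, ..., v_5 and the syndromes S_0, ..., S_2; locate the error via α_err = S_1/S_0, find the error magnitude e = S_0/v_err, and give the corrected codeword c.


S = (8, 7, 2), error at position 2, error magnitude e = 3, c = [9, 3, 5, 4, 10].

Step 1: column multipliers v_i = (∏_{j≠i}(α_i − α_j))^{−1} mod 11.
  i = 1 (α = 3): (3−5)(3−8)(3−1)(3−10) = (−2)·(−5)·2·(−7) = −140 ≡ 3, so v_1 = 3^{−1} = 4 (mod 11).
  i = 2 (α = 5): (5−3)(5−8)(5−1)(5−10) = 2·(−3)·4·(−5) = 120 ≡ 10, so v_2 = 10^{−1} = 10 (mod 11).
  i = 3 (α = 8): (8−3)(8−5)(8−1)(8−10) = 5·3·7·(−2) = −210 ≡ 10, so v_3 = 10^{−1} = 10 (mod 11).
  i = 4 (α = 1): (1−3)(1−5)(1−8)(1−10) = (−2)·(−4)·(−7)·(−9) = 504 ≡ 9, so v_4 = 9^{−1} = 5 (mod 11).
  i = 5 (α = 10): (10−3)(10−5)(10−8)(10−1) = 7·5·2·9 = 630 ≡ 3, so v_5 = 3^{−1} = 4 (mod 11).
  v = [4, 10, 10, 5, 4].
Step 2: syndromes of r = [9, 6, 5, 4, 10] (all sums mod 11).
  S_0 = Σ v_i r_i = 4·9 + 10·6 + 10·5 + 5·4 + 4·10 = 206 ≡ 8.
  S_1 = Σ v_i α_i r_i = 4·3·9 + 10·5·6 + 10·8·5 + 5·1·4 + 4·10·10 = 1228 ≡ 7.
  α_i^2 mod 11 = [9, 3, 9, 1, 1].
  S_2 = Σ v_i α_i^2 r_i = 4·9·9 + 10·3·6 + 10·9·5 + 5·1·4 + 4·1·10 = 1014 ≡ 2.
  S = (8, 7, 2) ≠ 0, so r is not a codeword (an error is present).
Step 3: locate the error. For a single error e at position i, S_ℓ = v_i·e·α_i^ℓ, so α_err = S_1/S_0.
  S_0^{−1} = 8^{−1} = 7 (mod 11), so α_err = 7·7 = 49 ≡ 5 = α_2. Error position i = 2.
  Consistency check: S_2/S_1 = 2·8 = 16 ≡ 5 = α_err ✓ (single-error assumption holds).
Step 4: error magnitude e = S_0/v_2 = S_0·∏_{j≠2}(α_2 − α_j) = 8·10 = 80 ≡ 3 (mod 11).
Step 5: correct position 2: c_2 = r_2 − e = 6 − 3 ≡ 3 (mod 11). Hence c = [9, 3, 5, 4, 10].
  Check: interpolating c through the α_i gives m(x) = 7 + 8·x (degree < 2) with m(α_i) = c_i for every i, so c is indeed a codeword.


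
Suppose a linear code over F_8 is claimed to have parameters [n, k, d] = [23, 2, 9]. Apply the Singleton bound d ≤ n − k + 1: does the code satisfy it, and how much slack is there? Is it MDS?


Singleton RHS = n − k + 1 = 22, slack = 13, bound satisfied, not MDS.

Singleton bound: d ≤ n − k + 1.
Here n = 23, k = 2, so n − k + 1 = 22.
Given d = 9, check d ≤ 22: YES.
Slack = (n − k + 1) − d = 13.
The code is NOT MDS (slack = 13 > 0).
Description: the claimed parameters are [23, 2, 9]_8; such a code would be non-MDS.


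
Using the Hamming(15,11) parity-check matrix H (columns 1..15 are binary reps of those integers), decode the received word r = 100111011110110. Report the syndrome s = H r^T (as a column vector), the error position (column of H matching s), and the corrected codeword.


s = (0, 1, 0, 1)^T, error position = 5, corrected codeword c = 100101011110110

Compute s = H r^T mod 2 one row at a time:
  s_1 = 1 + 1 + 1 + 1 + 0 + 1 + 1 + 0 = 6 ≡ 0 (mod 2).
  s_2 = 1 + 1 + 1 + 0 + 0 + 1 + 1 + 0 = 5 ≡ 1 (mod 2).
  s_3 = 0 + 0 + 1 + 0 + 1 + 1 + 1 + 0 = 4 ≡ 0 (mod 2).
  s_4 = 1 + 0 + 1 + 0 + 1 + 1 + 1 + 0 = 5 ≡ 1 (mod 2).
s = (0, 1, 0, 1)^T — this equals column 5 of H (binary 0101), so error is at position 5.
Correct: flip bit 5 of r = 100111011110110 to get c = 100101011110110.


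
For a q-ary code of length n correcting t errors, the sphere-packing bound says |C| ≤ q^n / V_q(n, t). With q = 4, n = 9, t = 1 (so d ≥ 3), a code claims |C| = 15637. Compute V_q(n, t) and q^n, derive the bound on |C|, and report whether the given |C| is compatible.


V_q(n, t) = 28, q^n = 262144, Hamming bound = 9362, |C| = 15637 > bound (violated).

Step 1: Compute V_q(n, t) = Σ_{j=0}^1 C(n, j) (q−1)^j.
  j = 0: C(9,0)·(3)^0 = 1·1 = 1.
  j = 1: C(9,1)·(3)^1 = 9·3 = 27.
  V_q(n, t) = 1 + 27 = 28.
Step 2: q^n = 4^9 = 262144.
Step 3: Hamming bound ⌊q^n / V_q(n,t)⌋ = ⌊262144/28⌋ = 9362.
Step 4: Compare |C| = 15637 to 9362: violated.
The claimed |C| lies above the Hamming bound, so no 4-ary code of length 9 with d ≥ 3 can have 15637 codewords.
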